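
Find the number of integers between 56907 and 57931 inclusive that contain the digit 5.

The integers in [56907, 57931] that contain the digit 5: 56907, 56908, 56909, 56910, 56911, 56912, …, 57930, 57931.
1025 qualify.

1025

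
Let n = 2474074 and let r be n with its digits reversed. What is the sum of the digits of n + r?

Reversal of 2474074 is 4704742; 2474074 + 4704742 = 7178816.
Digit sum of 7178816: 7+1+7+8+8+1+6 = 38.

38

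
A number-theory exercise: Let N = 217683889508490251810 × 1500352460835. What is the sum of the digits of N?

147

217683889508490251810 × 1500352460835 = 326602559308197587928742312861350
Sum of its 33 digits: 147.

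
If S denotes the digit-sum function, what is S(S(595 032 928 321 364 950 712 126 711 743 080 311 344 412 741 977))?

First digit sum: 184.
1+8+4 = 13.

13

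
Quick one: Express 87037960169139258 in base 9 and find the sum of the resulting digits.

87037960169139258 in base 9 is 518656751635102463.
Digit sum: 5+1+8+6+5+6+7+5+1+6+3+5+1+0+2+4+6+3 = 74.

74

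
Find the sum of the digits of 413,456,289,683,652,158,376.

102

4+1+3+4+5+6+2+8+9+6+8+3+6+5+2+1+5+8+3+7+6 = 102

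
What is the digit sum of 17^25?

17^25 = 5770627412348402378939569991057
Sum of its 31 digits: 152.

152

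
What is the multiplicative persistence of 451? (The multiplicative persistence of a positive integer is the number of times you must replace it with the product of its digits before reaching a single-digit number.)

451 → 20 → 0 (2 steps)

2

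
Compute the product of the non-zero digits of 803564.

8×3×5×6×4 = 2880

2880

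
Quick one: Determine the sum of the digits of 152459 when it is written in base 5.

23

152459 in base 5 is 14334314.
Digit sum: 1+4+3+3+4+3+1+4 = 23.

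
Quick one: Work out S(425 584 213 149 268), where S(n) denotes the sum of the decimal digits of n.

64

4+2+5+5+8+4+2+1+3+1+4+9+2+6+8 = 64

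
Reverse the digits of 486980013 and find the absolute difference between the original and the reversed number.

176890329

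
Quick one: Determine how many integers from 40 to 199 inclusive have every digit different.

126

The integers in [40, 199] that have every digit different: 40, 41, 42, 43, 45, 46, …, 197, 198.
126 qualify.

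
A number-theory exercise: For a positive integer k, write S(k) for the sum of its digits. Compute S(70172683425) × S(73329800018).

1845

S(70172683425) = 7+0+1+7+2+6+8+3+4+2+5 = 45.
S(73329800018) = 7+3+3+2+9+8+0+0+0+1+8 = 41.
45 · 41 = 1845.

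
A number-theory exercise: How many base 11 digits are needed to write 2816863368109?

2816863368109 in base 11 is 996696A3263A, which has 12 digits.

12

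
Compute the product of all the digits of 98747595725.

222264000

9×8×7×4×7×5×9×5×7×2×5 = 222264000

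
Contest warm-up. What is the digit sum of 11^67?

326

11^67 = 5933485776103976088902320649515259089061404869973722058349047253726771
Sum of its 70 digits: 326.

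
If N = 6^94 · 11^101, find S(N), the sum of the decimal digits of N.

783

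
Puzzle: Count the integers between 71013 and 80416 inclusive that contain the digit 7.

9064

The integers in [71013, 80416] that contain the digit 7: 71013, 71014, 71015, 71016, 71017, 71018, …, 80397, 80407.
9064 qualify.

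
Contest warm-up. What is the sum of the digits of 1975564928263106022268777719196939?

169

1+9+7+5+5+6+4+9+2+8+2+6+3+1+0+6+0+2+2+2+6+8+7+7+7+7+1+9+1+9+6+9+3+9 = 169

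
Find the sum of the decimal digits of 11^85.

407

11^85 = 32989690295920386835890134305346271024600891770176817346352641662914097799127234258677851
Sum of its 89 digits: 407.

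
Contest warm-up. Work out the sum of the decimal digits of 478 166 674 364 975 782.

100

4+7+8+1+6+6+6+7+4+3+6+4+9+7+5+7+8+2 = 100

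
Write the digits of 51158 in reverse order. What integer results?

Reversing 51158 gives 85115.

85115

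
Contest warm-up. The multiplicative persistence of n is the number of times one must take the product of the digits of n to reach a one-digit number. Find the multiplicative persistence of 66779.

3

66779 → 15876 → 1680 → 0 (3 steps)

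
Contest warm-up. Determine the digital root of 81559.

1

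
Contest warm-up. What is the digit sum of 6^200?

6^200 = 426825223812027400796974891518773732342988745354489429495479078935112929549619739019072139340757097296812815466676129830954465240517595242384015591919845376
Sum of its 156 digits: 747.

747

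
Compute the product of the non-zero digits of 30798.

3×7×9×8 = 1512

1512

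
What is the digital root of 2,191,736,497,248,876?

3

2+1+9+1+7+3+6+4+9+7+2+4+8+8+7+6 = 84
8+4 = 12
1+2 = 3
(Equivalently, 2,191,736,497,248,876 mod 9 = 3.)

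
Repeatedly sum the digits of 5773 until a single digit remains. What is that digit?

5+7+7+3 = 22
2+2 = 4

4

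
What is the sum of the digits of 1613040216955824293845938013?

1+6+1+3+0+4+0+2+1+6+9+5+5+8+2+4+2+9+3+8+4+5+9+3+8+0+1+3 = 112

112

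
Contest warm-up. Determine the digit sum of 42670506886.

52

4+2+6+7+0+5+0+6+8+8+6 = 52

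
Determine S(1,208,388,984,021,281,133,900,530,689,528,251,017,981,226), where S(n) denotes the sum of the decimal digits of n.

1+2+0+8+3+8+8+9+8+4+0+2+1+2+8+1+1+3+3+9+0+0+5+3+0+6+8+9+5+2+8+2+5+1+0+1+7+9+8+1+2+2+6 = 171

171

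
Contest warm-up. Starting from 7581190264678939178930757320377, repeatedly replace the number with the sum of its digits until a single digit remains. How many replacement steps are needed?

7581190264678939178930757320377 → 154 → 10 → 1 (3 steps)

3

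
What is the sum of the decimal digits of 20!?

54

20! = 2432902008176640000
Sum of its 19 digits: 54.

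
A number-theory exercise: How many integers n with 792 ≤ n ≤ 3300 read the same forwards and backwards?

The integers in [792, 3300] that read the same forwards and backwards: 797, 808, 818, 828, 838, 848, …, 3113, 3223.
44 qualify.

44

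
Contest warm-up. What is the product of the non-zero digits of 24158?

2×4×1×5×8 = 320

320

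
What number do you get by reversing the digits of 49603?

30694

Reversing 49603 gives 30694.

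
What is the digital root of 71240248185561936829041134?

7+1+2+4+0+2+4+8+1+8+5+5+6+1+9+3+6+8+2+9+0+4+1+1+3+4 = 104
1+0+4 = 5

5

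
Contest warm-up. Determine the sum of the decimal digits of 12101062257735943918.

1+2+1+0+1+0+6+2+2+5+7+7+3+5+9+4+3+9+1+8 = 76

76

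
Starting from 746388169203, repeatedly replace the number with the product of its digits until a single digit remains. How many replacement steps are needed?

746388169203 → 0 (1 step)

1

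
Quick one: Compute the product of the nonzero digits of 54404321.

1920

5×4×4×4×3×2×1 = 1920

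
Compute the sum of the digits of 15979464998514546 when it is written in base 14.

15979464998514546 in base 14 is 161BD833829D054.
Digit sum: 1+6+1+11+13+8+3+3+8+2+9+13+0+5+4 = 87.

87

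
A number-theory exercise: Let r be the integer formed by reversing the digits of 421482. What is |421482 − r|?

137358

Reverse of 421482 is 284124.
|421482 − 284124| = 137358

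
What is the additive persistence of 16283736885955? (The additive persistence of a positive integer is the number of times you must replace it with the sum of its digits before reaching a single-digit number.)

16283736885955 → 76 → 13 → 4 (3 steps)

3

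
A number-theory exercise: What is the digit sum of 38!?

108

38! = 523022617466601111760007224100074291200000000
Sum of its 45 digits: 108.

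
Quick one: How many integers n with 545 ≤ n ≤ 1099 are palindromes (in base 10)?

47

The integers in [545, 1099] that are palindromes (in base 10): 545, 555, 565, 575, 585, 595, …, 999, 1001.
47 qualify.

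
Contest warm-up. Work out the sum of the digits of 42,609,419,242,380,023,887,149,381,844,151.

4+2+6+0+9+4+1+9+2+4+2+3+8+0+0+2+3+8+8+7+1+4+9+3+8+1+8+4+4+1+5+1 = 131

131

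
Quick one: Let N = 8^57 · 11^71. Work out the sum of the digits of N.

616

8^57 · 11^71 = 260021886460605664577198889659925148969403213869493935633178788009037610865649731866658594501686228130816803486802659065724928
Sum of its 126 digits: 616.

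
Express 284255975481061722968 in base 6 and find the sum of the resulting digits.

284255975481061722968 in base 6 is 135553510053435550112053332.
Digit sum: 1+3+5+5+5+3+5+1+0+0+5+3+4+3+5+5+5+0+1+1+2+0+5+3+3+3+2 = 78.

78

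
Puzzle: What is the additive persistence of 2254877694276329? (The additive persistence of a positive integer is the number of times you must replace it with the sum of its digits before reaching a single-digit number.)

3

2254877694276329 → 83 → 11 → 2 (3 steps)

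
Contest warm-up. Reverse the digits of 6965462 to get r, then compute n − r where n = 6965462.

4319766

Reverse of 6965462 is 2645696.
6965462 − 2645696 = 4319766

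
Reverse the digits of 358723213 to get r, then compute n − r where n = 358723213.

46395360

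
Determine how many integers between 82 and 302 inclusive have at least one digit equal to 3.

43

The integers in [82, 302] that have at least one digit equal to 3: 83, 93, 103, 113, 123, 130, …, 301, 302.
43 qualify.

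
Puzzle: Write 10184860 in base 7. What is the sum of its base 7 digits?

28

10184860 in base 7 is 152366320.
Digit sum: 1+5+2+3+6+6+3+2+0 = 28.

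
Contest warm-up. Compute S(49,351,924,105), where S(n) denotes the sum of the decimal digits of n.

4+9+3+5+1+9+2+4+1+0+5 = 43

43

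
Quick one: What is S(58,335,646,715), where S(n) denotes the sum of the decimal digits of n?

5+8+3+3+5+6+4+6+7+1+5 = 53

53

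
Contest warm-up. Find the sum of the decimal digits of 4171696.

4+1+7+1+6+9+6 = 34

34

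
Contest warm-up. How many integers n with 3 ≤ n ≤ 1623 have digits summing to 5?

36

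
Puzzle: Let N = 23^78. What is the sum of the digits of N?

496

23^78 = 16397257218987799102481750240435915127423202162980618558306068975244248784823204354849013987593911694566769
Sum of its 107 digits: 496.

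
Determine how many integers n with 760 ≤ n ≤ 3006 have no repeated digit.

1176

The integers in [760, 3006] that have no repeated digit: 760, 761, 762, 763, 764, 765, …, 2986, 2987.
1176 qualify.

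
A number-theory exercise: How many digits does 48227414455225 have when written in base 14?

48227414455225 in base 14 is BCA30DB26465, which has 12 digits.

12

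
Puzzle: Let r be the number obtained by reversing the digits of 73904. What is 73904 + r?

Reverse of 73904 is 40937.
73904 + 40937 = 114841

114841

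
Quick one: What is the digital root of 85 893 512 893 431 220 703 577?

8+5+8+9+3+5+1+2+8+9+3+4+3+1+2+2+0+7+0+3+5+7+7 = 102
1+0+2 = 3
(Equivalently, 85 893 512 893 431 220 703 577 mod 9 = 3.)

3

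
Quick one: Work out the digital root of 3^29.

The digital root of n equals n mod 9 (or 9 when 9 | n), so we need 3^29 mod 9.
3^29 ≡ 0 (mod 9), so the digital root is 9.

9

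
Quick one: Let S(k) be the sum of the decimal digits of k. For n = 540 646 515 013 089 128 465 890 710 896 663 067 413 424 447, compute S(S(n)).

First digit sum: 192.
1+9+2 = 12.

12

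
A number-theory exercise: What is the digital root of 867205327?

8+6+7+2+0+5+3+2+7 = 40
4+0 = 4

4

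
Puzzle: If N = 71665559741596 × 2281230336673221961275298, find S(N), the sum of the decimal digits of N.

71665559741596 × 2281230336673221961275298 = 163485648977195944941385297655497895608
Sum of its 39 digits: 220.

220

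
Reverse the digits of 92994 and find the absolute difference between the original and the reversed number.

Reverse of 92994 is 49929.
|92994 − 49929| = 43065

43065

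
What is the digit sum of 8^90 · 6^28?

8^90 · 6^28 = 11650212313473221362892853117954118471034010316651713235427718817083952565523543393737531701500611395584
Sum of its 104 digits: 396.

396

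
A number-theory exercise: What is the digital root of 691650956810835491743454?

6+9+1+6+5+0+9+5+6+8+1+0+8+3+5+4+9+1+7+4+3+4+5+4 = 113
1+1+3 = 5
(Equivalently, 691650956810835491743454 mod 9 = 5.)

5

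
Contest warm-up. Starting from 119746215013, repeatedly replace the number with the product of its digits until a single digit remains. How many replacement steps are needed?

1

119746215013 → 0 (1 step)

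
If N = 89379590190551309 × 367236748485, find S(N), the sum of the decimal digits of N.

135

89379590190551309 × 367236748485 = 32823470082499864286720516865
Sum of its 29 digits: 135.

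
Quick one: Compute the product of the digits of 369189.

3×6×9×1×8×9 = 11664

11664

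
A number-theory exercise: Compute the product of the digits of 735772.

10290

7×3×5×7×7×2 = 10290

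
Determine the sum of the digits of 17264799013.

1+7+2+6+4+7+9+9+0+1+3 = 49

49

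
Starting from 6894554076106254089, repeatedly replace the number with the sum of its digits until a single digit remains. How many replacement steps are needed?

6894554076106254089 → 89 → 17 → 8 (3 steps)

3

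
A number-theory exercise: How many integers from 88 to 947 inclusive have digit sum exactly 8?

The integers in [88, 947] that have digit sum exactly 8: 107, 116, 125, 134, 143, 152, …, 710, 800.
36 qualify.

36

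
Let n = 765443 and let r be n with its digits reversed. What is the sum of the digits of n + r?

Reversal of 765443 is 344567; 765443 + 344567 = 1110010.
Digit sum of 1110010: 1+1+1+0+0+1+0 = 4.

4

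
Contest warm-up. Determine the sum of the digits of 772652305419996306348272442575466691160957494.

7+7+2+6+5+2+3+0+5+4+1+9+9+9+6+3+0+6+3+4+8+2+7+2+4+4+2+5+7+5+4+6+6+6+9+1+1+6+0+9+5+7+4+9+4 = 214

214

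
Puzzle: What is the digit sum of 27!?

27! = 10888869450418352160768000000
Sum of its 29 digits: 108.

108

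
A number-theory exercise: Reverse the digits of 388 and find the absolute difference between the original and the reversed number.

Reverse of 388 is 883.
|388 − 883| = 495

495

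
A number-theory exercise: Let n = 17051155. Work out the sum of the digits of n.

1+7+0+5+1+1+5+5 = 25

25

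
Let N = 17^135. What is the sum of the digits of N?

773

17^135 = 12900435926797106511632264449728101138970442667916964755237269720136967490739172928139623720726662514356318543499280670568774124521239874547556882835849002937931828593
Sum of its 167 digits: 773.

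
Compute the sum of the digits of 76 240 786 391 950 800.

7+6+2+4+0+7+8+6+3+9+1+9+5+0+8+0+0 = 75

75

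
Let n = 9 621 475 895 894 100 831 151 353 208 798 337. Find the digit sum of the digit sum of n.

11

First digit sum: 155.
1+5+5 = 11.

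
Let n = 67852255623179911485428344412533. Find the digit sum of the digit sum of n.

13

First digit sum: 139.
1+3+9 = 13.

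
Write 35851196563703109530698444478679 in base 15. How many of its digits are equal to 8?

1

35851196563703109530698444478679 in base 15 is 96EA1ECE51B3A5660AB4B0B9389.
The digit 8 appears 1 time.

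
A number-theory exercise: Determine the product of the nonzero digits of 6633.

6×6×3×3 = 324

324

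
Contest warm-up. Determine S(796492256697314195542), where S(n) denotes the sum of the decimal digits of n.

106

7+9+6+4+9+2+2+5+6+6+9+7+3+1+4+1+9+5+5+4+2 = 106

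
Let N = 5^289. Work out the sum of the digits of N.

950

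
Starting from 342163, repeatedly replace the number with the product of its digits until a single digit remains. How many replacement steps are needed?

342163 → 432 → 24 → 8 (3 steps)

3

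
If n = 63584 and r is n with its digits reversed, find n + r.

112120

Reverse of 63584 is 48536.
63584 + 48536 = 112120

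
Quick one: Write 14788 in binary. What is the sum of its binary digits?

14788 in base 2 is 11100111000100.
Digit sum: 1+1+1+0+0+1+1+1+0+0+0+1+0+0 = 7.

7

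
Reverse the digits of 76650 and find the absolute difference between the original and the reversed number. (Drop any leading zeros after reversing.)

Reverse of 76650 is 5667.
|76650 − 5667| = 70983

70983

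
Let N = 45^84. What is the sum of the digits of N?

603

45^84 = 7410562204840818189733353292913481449536456075868125669685812873956955484420696129971818124404004703154047462021480896510183811187744140625
Sum of its 139 digits: 603.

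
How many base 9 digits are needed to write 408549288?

10

408549288 in base 9 is 1043673233, which has 10 digits.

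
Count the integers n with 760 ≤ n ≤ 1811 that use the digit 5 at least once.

276

The integers in [760, 1811] that use the digit 5 at least once: 765, 775, 785, 795, 805, 815, …, 1795, 1805.
276 qualify.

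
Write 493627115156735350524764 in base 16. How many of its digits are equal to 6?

1

493627115156735350524764 in base 16 is 6887945C3E81841BCB5C.
The digit 6 appears 1 time.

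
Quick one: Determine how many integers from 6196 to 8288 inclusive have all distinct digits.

1059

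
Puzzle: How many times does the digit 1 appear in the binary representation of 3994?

8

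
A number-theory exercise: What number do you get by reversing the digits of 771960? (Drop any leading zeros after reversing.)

Reversing 771960 gives 69177.

69177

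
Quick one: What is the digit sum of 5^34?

5^34 = 582076609134674072265625
Sum of its 24 digits: 103.

103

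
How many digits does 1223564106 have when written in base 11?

9

1223564106 in base 11 is 578740906, which has 9 digits.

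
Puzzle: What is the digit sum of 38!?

108

38! = 523022617466601111760007224100074291200000000
Sum of its 45 digits: 108.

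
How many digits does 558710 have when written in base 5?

558710 in base 5 is 120334320, which has 9 digits.

9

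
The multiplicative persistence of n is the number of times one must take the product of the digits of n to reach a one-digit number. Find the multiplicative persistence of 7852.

2

7852 → 560 → 0 (2 steps)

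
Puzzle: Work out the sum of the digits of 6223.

13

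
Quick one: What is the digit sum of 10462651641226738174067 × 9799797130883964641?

160

10462651641226738174067 × 9799797130883964641 = 102531863535132192539428281437350131164947
Sum of its 42 digits: 160.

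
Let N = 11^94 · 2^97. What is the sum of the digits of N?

11^94 · 2^97 = 12325994916410051360661190948982987383525241782499950068943750165805338020192096197277950192628948710765444605217668378816151552
Sum of its 128 digits: 581.

581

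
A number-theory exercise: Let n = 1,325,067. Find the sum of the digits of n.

24

1+3+2+5+0+6+7 = 24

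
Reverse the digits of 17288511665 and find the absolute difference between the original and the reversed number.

39323076606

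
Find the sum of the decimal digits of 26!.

81

26! = 403291461126605635584000000
Sum of its 27 digits: 81.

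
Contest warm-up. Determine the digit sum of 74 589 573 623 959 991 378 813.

131

7+4+5+8+9+5+7+3+6+2+3+9+5+9+9+9+1+3+7+8+8+1+3 = 131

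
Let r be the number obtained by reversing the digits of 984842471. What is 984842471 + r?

Reverse of 984842471 is 174248489.
984842471 + 174248489 = 1159090960

1159090960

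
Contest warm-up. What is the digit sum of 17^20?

82

17^20 = 4064231406647572522401601
Sum of its 25 digits: 82.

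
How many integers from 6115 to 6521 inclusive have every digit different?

The integers in [6115, 6521] that have every digit different: 6120, 6123, 6124, 6125, 6127, 6128, …, 6520, 6521.
233 qualify.

233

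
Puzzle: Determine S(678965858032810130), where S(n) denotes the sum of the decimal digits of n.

80

6+7+8+9+6+5+8+5+8+0+3+2+8+1+0+1+3+0 = 80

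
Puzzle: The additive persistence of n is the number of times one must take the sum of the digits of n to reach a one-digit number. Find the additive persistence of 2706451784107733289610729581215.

2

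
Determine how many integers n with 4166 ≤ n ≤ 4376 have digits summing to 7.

3

The integers in [4166, 4376] that have digits summing to 7: 4201, 4210, 4300.
3 qualify.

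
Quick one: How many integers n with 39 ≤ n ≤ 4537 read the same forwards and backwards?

131

The integers in [39, 4537] that read the same forwards and backwards: 44, 55, 66, 77, 88, 99, …, 4334, 4444.
131 qualify.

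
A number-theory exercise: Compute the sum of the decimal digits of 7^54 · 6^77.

7^54 · 6^77 = 3572238446667074124760730813916470348505227428993179351188119449599264312909369482151507455862281353560064
Sum of its 106 digits: 468.

468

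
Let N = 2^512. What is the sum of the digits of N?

733

2^512 = 13407807929942597099574024998205846127479365820592393377723561443721764030073546976801874298166903427690031858186486050853753882811946569946433649006084096
Sum of its 155 digits: 733.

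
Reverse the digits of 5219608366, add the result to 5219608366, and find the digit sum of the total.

56

Reversal of 5219608366 is 6638069125; 5219608366 + 6638069125 = 11857677491.
Digit sum of 11857677491: 1+1+8+5+7+6+7+7+4+9+1 = 56.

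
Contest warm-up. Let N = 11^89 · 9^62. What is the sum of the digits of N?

639

11^89 · 9^62 = 70304733175521761242817752912967009226491313638089545490702730733313856711273520809242339667792638202909532887412461176835925502406438605153199902770171
Sum of its 152 digits: 639.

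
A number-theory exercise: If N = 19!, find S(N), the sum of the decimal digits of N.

19! = 121645100408832000
Sum of its 18 digits: 45.

45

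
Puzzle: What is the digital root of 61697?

2

6+1+6+9+7 = 29
2+9 = 11
1+1 = 2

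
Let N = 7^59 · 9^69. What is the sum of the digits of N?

7^59 · 9^69 = 50526301836430034715186717274875294623162708587065932680351938852832348587090009505383924074516098967471382282407727
Sum of its 116 digits: 513.

513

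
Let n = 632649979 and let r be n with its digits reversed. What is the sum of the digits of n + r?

Reversal of 632649979 is 979946236; 632649979 + 979946236 = 1612596215.
Digit sum of 1612596215: 1+6+1+2+5+9+6+2+1+5 = 38.

38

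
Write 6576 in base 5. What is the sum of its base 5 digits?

8

6576 in base 5 is 202301.
Digit sum: 2+0+2+3+0+1 = 8.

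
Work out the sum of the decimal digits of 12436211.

20

1+2+4+3+6+2+1+1 = 20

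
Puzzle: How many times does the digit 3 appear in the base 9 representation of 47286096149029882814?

47286096149029882814 in base 9 is 380033468878355326138.
The digit 3 appears 6 times.

6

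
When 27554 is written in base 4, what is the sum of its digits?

27554 in base 4 is 12232202.
Digit sum: 1+2+2+3+2+2+0+2 = 14.

14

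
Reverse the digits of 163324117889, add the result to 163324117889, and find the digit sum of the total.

34

Reversal of 163324117889 is 988711423361; 163324117889 + 988711423361 = 1152035541250.
Digit sum of 1152035541250: 1+1+5+2+0+3+5+5+4+1+2+5+0 = 34.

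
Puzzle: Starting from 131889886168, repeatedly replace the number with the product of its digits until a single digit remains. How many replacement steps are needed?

2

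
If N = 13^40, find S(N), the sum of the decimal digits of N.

193

13^40 = 361188648084531445929920877641340156544317601
Sum of its 45 digits: 193.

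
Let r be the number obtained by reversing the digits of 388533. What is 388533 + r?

724416

Reverse of 388533 is 335883.
388533 + 335883 = 724416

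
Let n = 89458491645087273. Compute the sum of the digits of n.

8+9+4+5+8+4+9+1+6+4+5+0+8+7+2+7+3 = 90

90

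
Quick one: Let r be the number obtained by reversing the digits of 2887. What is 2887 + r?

Reverse of 2887 is 7882.
2887 + 7882 = 10769

10769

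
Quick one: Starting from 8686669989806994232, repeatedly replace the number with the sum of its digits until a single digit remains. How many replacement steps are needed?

8686669989806994232 → 118 → 10 → 1 (3 steps)

3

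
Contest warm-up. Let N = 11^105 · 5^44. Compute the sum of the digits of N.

11^105 · 5^44 = 126157226415029778958253377817425649280616358060876510621976271764430778317978860268276697173775989669223389745411623152904212474822998046875
Sum of its 141 digits: 677.

677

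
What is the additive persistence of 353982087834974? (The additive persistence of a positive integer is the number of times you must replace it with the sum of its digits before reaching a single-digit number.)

2

353982087834974 → 80 → 8 (2 steps)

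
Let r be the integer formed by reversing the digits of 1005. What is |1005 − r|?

3996

Reverse of 1005 is 5001.
|1005 − 5001| = 3996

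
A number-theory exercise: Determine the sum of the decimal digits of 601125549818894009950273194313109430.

6+0+1+1+2+5+5+4+9+8+1+8+8+9+4+0+0+9+9+5+0+2+7+3+1+9+4+3+1+3+1+0+9+4+3+0 = 144

144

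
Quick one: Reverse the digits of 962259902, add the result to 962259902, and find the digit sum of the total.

25

Reversal of 962259902 is 209952269; 962259902 + 209952269 = 1172212171.
Digit sum of 1172212171: 1+1+7+2+2+1+2+1+7+1 = 25.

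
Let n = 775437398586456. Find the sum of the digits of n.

7+7+5+4+3+7+3+9+8+5+8+6+4+5+6 = 87

87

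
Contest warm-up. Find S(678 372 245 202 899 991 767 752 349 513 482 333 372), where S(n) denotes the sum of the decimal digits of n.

187

6+7+8+3+7+2+2+4+5+2+0+2+8+9+9+9+9+1+7+6+7+7+5+2+3+4+9+5+1+3+4+8+2+3+3+3+3+7+2 = 187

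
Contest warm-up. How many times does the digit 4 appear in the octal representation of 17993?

1

17993 in base 8 is 43111.
The digit 4 appears 1 time.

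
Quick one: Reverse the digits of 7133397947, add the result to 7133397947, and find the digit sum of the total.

Reversal of 7133397947 is 7497933317; 7133397947 + 7497933317 = 14631331264.
Digit sum of 14631331264: 1+4+6+3+1+3+3+1+2+6+4 = 34.

34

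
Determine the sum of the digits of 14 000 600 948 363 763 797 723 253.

105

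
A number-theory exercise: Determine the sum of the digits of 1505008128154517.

1+5+0+5+0+0+8+1+2+8+1+5+4+5+1+7 = 53

53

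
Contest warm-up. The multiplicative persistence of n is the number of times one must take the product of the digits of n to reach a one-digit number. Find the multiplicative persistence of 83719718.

7

83719718 → 84672 → 2688 → 768 → 336 → 54 → 20 → 0 (7 steps)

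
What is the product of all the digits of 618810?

6×1×8×8×1×0 = 0

0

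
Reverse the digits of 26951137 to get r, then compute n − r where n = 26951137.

Reverse of 26951137 is 73115962.
26951137 − 73115962 = -46164825

-46164825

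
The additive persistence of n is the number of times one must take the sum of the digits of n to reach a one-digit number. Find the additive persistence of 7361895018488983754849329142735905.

7361895018488983754849329142735905 → 175 → 13 → 4 (3 steps)

3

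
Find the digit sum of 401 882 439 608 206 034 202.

72

4+0+1+8+8+2+4+3+9+6+0+8+2+0+6+0+3+4+2+0+2 = 72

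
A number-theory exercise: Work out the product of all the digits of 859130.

0

8×5×9×1×3×0 = 0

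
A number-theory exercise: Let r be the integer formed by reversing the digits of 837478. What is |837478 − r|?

Reverse of 837478 is 874738.
|837478 − 874738| = 37260

37260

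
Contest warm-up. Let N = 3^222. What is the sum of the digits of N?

468

3^222 = 8335248417898089038639422182220625700315950641493051894370647422773355762538053940268612352977320694855609
Sum of its 106 digits: 468.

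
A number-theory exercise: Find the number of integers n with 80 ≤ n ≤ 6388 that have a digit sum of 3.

16

The integers in [80, 6388] that have a digit sum of 3: 102, 111, 120, 201, 210, 300, …, 2100, 3000.
16 qualify.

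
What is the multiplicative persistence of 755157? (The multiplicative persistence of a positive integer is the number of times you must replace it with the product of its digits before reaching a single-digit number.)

3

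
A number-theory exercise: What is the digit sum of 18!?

18! = 6402373705728000
Sum of its 16 digits: 54.

54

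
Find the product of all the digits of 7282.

224

7×2×8×2 = 224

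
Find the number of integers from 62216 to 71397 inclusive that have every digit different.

The integers in [62216, 71397] that have every digit different: 62301, 62304, 62305, 62307, 62308, 62309, …, 71395, 71396.
2729 qualify.

2729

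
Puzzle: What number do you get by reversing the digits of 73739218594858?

85849581293737

Reversing 73739218594858 gives 85849581293737.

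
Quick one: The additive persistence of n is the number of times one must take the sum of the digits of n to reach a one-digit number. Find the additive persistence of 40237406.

40237406 → 26 → 8 (2 steps)

2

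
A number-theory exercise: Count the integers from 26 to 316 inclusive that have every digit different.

The integers in [26, 316] that have every digit different: 26, 27, 28, 29, 30, 31, …, 315, 316.
224 qualify.

224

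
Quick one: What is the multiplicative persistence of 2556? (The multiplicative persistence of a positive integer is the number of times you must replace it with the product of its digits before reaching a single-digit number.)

2556 → 300 → 0 (2 steps)

2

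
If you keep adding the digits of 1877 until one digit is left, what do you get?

1+8+7+7 = 23
2+3 = 5
(Equivalently, 1877 mod 9 = 5.)

5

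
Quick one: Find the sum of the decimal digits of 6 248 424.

6+2+4+8+4+2+4 = 30

30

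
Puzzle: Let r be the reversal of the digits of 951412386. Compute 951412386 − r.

268198227

Reverse of 951412386 is 683214159.
951412386 − 683214159 = 268198227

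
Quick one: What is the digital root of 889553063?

2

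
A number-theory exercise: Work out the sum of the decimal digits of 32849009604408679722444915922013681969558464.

3+2+8+4+9+0+0+9+6+0+4+4+0+8+6+7+9+7+2+2+4+4+4+9+1+5+9+2+2+0+1+3+6+8+1+9+6+9+5+5+8+4+6+4 = 205

205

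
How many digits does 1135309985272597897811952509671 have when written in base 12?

1135309985272597897811952509671 in base 12 is 83212411892A4491A5A85A115747, which has 28 digits.

28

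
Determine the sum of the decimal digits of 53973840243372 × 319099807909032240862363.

53973840243372 × 319099807909032240862363 = 17223042053772799173583637107075008036
Sum of its 38 digits: 150.

150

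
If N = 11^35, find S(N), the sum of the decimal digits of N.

11^35 = 2810243684806424785061213903353404851
Sum of its 37 digits: 140.

140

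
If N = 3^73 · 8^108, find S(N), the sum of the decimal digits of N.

3^73 · 8^108 = 2309777729665757121045706126614163738695077696524134117375591851205337369240737526419065026566077490691305393738690957554504976826368
Sum of its 133 digits: 612.

612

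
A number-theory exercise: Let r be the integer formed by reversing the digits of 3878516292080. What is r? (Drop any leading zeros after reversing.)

Reversing 3878516292080 gives 802926158783.

802926158783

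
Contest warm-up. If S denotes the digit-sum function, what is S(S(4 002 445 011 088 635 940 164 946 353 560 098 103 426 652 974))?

First digit sum: 182.
1+8+2 = 11.

11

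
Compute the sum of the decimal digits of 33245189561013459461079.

3+3+2+4+5+1+8+9+5+6+1+0+1+3+4+5+9+4+6+1+0+7+9 = 96

96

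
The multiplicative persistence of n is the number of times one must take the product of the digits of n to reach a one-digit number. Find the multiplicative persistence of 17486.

4

17486 → 1344 → 48 → 32 → 6 (4 steps)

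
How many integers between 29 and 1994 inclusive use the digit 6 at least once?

The integers in [29, 1994] that use the digit 6 at least once: 36, 46, 56, 60, 61, 62, …, 1976, 1986.
538 qualify.

538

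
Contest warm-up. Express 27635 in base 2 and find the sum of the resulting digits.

11

27635 in base 2 is 110101111110011.
Digit sum: 1+1+0+1+0+1+1+1+1+1+1+0+0+1+1 = 11.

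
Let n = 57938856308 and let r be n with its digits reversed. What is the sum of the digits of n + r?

Reversal of 57938856308 is 80365883975; 57938856308 + 80365883975 = 138304740283.
Digit sum of 138304740283: 1+3+8+3+0+4+7+4+0+2+8+3 = 43.

43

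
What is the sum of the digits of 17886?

1+7+8+8+6 = 30

30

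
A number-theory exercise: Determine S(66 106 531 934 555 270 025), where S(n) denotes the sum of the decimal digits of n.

6+6+1+0+6+5+3+1+9+3+4+5+5+5+2+7+0+0+2+5 = 75

75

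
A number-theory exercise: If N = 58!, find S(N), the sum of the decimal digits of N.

288

58! = 2350561331282878571829474910515074683828862318181142924420699914240000000000000
Sum of its 79 digits: 288.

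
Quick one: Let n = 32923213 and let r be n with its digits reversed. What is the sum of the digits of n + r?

32

Reversal of 32923213 is 31232923; 32923213 + 31232923 = 64156136.
Digit sum of 64156136: 6+4+1+5+6+1+3+6 = 32.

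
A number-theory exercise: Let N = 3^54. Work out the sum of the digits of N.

108

3^54 = 58149737003040059690390169
Sum of its 26 digits: 108.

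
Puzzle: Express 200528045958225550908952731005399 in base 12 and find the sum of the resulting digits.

186

200528045958225550908952731005399 in base 12 is A17915487A488873515388A3139A9B.
Digit sum: 10+1+7+9+1+5+4+8+7+10+4+8+8+8+7+3+5+1+5+3+8+8+10+3+1+3+9+10+9+11 = 186.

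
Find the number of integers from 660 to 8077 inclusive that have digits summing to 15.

The integers in [660, 8077] that have digits summing to 15: 663, 672, 681, 690, 708, 717, …, 8061, 8070.
491 qualify.

491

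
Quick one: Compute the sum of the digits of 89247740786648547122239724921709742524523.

8+9+2+4+7+7+4+0+7+8+6+6+4+8+5+4+7+1+2+2+2+3+9+7+2+4+9+2+1+7+0+9+7+4+2+5+2+4+5+2+3 = 190

190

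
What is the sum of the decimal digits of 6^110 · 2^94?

6^110 · 2^94 = 782450972408069948513401440784746439029664574674569800315610493974929595704389249586516759334338706987179556470784
Sum of its 114 digits: 567.

567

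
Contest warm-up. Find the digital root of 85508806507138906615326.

3

8+5+5+0+8+8+0+6+5+0+7+1+3+8+9+0+6+6+1+5+3+2+6 = 102
1+0+2 = 3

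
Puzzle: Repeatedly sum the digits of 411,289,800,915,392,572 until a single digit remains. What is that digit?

4

4+1+1+2+8+9+8+0+0+9+1+5+3+9+2+5+7+2 = 76
7+6 = 13
1+3 = 4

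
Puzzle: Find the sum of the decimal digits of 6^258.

882

6^258 = 579458848406240214434223500888782946339168885292102639115348573677513995855323853219311343131022416265808170283823081861298536241983590416859000164507157759658643367825772134212782055832193117628399616
Sum of its 201 digits: 882.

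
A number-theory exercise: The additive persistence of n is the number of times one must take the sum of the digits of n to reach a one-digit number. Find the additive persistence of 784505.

784505 → 29 → 11 → 2 (3 steps)

3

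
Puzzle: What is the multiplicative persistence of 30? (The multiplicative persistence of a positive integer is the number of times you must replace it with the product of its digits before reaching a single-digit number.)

1

30 → 0 (1 step)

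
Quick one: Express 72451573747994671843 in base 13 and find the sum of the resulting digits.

72451573747994671843 in base 13 is 84B5C92366A79A0382.
Digit sum: 8+4+11+5+12+9+2+3+6+6+10+7+9+10+0+3+8+2 = 115.

115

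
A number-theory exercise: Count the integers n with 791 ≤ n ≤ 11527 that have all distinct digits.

The integers in [791, 11527] that have all distinct digits: 791, 792, 793, 794, 795, 796, …, 10986, 10987.
5023 qualify.

5023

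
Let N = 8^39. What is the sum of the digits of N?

152

8^39 = 166153499473114484112975882535043072
Sum of its 36 digits: 152.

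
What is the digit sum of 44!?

44! = 2658271574788448768043625811014615890319638528000000000
Sum of its 55 digits: 216.

216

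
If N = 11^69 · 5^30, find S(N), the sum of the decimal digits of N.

422

11^69 · 5^30 = 668644699182902562205848096489297551826043044465426699314485041146110082976520061492919921875
Sum of its 93 digits: 422.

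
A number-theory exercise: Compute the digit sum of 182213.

17

1+8+2+2+1+3 = 17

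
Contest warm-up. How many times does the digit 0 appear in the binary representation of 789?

5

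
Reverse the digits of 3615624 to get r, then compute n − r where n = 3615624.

-649539

Reverse of 3615624 is 4265163.
3615624 − 4265163 = -649539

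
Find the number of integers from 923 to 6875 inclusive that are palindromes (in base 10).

The integers in [923, 6875] that are palindromes (in base 10): 929, 939, 949, 959, 969, 979, …, 6666, 6776.
66 qualify.

66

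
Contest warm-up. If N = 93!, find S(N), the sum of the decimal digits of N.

513

93! = 1156772507081641574759205162306240436214753229576413535186142281213246807121467315215203289516844845303838996289387078090752000000000000000000000
Sum of its 145 digits: 513.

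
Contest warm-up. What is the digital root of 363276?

9

3+6+3+2+7+6 = 27
2+7 = 9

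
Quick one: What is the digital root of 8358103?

8+3+5+8+1+0+3 = 28
2+8 = 10
1+0 = 1

1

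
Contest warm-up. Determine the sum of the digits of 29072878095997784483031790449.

153

2+9+0+7+2+8+7+8+0+9+5+9+9+7+7+8+4+4+8+3+0+3+1+7+9+0+4+4+9 = 153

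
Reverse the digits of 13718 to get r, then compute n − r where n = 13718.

-68013

Reverse of 13718 is 81731.
13718 − 81731 = -68013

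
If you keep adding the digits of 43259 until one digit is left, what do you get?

5

4+3+2+5+9 = 23
2+3 = 5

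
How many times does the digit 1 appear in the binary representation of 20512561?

15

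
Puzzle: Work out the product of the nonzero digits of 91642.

9×1×6×4×2 = 432

432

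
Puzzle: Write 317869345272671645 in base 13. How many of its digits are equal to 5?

1

317869345272671645 in base 13 is 629677584319779B.
The digit 5 appears 1 time.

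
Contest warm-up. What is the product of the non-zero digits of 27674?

2352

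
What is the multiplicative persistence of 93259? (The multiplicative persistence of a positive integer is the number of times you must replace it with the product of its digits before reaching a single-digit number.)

2

93259 → 2430 → 0 (2 steps)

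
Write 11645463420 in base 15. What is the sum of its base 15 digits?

52

11645463420 in base 15 is 48258CA30.
Digit sum: 4+8+2+5+8+12+10+3+0 = 52.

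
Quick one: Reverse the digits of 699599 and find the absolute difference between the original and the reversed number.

Reverse of 699599 is 995996.
|699599 − 995996| = 296397

296397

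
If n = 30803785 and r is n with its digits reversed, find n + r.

89534588

Reverse of 30803785 is 58730803.
30803785 + 58730803 = 89534588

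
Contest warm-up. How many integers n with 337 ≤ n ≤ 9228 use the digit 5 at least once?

The integers in [337, 9228] that use the digit 5 at least once: 345, 350, 351, 352, 353, 354, …, 9215, 9225.
3148 qualify.

3148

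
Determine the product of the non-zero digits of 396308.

3888

3×9×6×3×8 = 3888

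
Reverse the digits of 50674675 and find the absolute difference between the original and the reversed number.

6972930

Reverse of 50674675 is 57647605.
|50674675 − 57647605| = 6972930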